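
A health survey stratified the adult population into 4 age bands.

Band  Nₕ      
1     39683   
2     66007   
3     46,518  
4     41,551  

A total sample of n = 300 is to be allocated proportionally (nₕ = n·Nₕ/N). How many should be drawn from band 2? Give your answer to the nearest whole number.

102

N = 39683 + 66007 + 46518 + 41551 = 193759.
n_2 = 300·66007/193759 = 102.200... → 102.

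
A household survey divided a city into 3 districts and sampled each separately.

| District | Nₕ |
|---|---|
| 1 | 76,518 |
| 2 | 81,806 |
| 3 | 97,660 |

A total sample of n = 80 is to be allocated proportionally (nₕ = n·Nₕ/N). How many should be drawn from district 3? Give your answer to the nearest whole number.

31

N = 76518 + 81806 + 97660 = 255984.
n_3 = 80·97660/255984 = 30.521... → 31.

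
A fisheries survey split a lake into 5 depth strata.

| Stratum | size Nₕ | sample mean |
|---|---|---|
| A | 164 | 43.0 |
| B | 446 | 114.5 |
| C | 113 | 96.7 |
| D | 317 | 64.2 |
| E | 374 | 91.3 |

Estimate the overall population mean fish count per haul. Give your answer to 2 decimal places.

87.37

x̄_st = (Σ Nₕx̄ₕ) / (Σ Nₕ) = (164·43.0 + 446·114.5 + 113·96.7 + 317·64.2 + 374·91.3) / 1414
= 123543.7 / 1414 = 87.3718... → 87.37.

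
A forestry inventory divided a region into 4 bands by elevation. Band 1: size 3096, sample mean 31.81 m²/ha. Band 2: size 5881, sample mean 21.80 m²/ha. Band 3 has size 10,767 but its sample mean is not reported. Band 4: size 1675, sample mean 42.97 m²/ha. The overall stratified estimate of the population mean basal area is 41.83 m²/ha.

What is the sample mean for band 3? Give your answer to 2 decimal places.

N = 3096 + 5881 + 10767 + 1675 = 21419.
Overall total = μ·N = 41.83·21419 = 895956.77.
Subtract the known strata: 3096·31.81 + 5881·21.80 + 1675·42.97 = 298664.31.
Remaining total for band 3: 895956.77 − 298664.31 = 597292.46.
Divide by its size: 597292.46 / 10767 = 55.4744... → 55.47.

55.47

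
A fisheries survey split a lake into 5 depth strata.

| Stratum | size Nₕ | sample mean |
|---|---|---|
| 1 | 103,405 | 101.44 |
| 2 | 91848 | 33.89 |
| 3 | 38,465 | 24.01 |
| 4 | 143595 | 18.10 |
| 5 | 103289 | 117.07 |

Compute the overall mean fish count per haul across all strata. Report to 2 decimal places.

N = 480602; weights Wₕ = Nₕ/N = (0.2152, 0.1911, 0.0800, 0.2988, 0.2149).
x̄_st = Σ Wₕ·x̄ₕ = 0.2152·101.44 + 0.1911·33.89 + 0.0800·24.01 + 0.2988·18.10 + 0.2149·117.07 ≈ 60.7921...
→ 60.79.

60.79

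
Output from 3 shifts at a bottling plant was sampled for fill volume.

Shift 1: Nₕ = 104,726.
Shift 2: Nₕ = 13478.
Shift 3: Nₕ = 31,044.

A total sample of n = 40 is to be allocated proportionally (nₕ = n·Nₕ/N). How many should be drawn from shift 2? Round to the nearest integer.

N = 104726 + 13478 + 31044 = 149248.
n_2 = 40·13478/149248 = 3.612... → 4.

4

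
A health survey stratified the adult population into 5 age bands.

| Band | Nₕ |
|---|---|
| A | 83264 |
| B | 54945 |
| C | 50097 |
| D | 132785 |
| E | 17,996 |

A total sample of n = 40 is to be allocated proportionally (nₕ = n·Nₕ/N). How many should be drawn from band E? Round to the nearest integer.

2

N = 83264 + 54945 + 50097 + 132785 + 17996 = 339087.
n_E = 40·17996/339087 = 2.123... → 2.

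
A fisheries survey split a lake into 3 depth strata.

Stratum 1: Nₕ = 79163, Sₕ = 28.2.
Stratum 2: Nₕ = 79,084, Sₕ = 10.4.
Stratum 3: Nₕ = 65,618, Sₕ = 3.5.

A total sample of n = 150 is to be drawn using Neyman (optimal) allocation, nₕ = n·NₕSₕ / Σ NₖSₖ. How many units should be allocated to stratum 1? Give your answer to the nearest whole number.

1: NₕSₕ = 79163·28.2 = 2232396.6
2: NₕSₕ = 79084·10.4 = 822473.6
3: NₕSₕ = 65618·3.5 = 229663
Σ NₕSₕ = 3284533.2.
n_1 = 150·2232396.6/3284533.2 = 101.950... → 102.

102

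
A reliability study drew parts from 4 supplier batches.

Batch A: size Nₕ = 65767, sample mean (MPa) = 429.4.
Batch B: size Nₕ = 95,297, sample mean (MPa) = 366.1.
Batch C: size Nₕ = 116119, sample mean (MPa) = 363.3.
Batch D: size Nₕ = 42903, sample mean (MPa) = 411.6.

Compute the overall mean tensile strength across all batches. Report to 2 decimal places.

N = 65767 + 95297 + 116119 + 42903 = 320086.
Overall mean = Σ (Nₕ/N)·x̄ₕ — weight by population share, not a simple average.
Σ Nₕx̄ₕ = 65767·429.4 + 95297·366.1 + 116119·363.3 + 42903·411.6 = 28240349.8 + 34888231.7 + 42186032.7 + 17658874.8 = 122973489.
Divide by N: 122973489 / 320086 = 384.1889... → 384.19.

384.19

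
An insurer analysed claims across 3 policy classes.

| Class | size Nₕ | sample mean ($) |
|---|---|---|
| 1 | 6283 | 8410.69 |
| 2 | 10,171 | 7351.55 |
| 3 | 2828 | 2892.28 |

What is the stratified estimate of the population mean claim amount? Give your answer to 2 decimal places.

N = 19282; weights Wₕ = Nₕ/N = (0.3258, 0.5275, 0.1467).
x̄_st = Σ Wₕ·x̄ₕ = 0.3258·8410.69 + 0.5275·7351.55 + 0.1467·2892.28 ≈ 7042.6485...
→ 7042.65.

7042.65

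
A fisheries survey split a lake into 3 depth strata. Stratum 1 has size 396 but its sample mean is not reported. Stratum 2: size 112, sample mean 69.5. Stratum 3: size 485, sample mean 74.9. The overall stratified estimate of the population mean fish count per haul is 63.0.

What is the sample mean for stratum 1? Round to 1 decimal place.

Σ Nₕx̄ₕ = N·μ, so 396·x̄_1 = 993·63.0 − (112·69.5 + 485·74.9).
= 62559 − 44110.5 = 18448.5.
x̄_1 = 18448.5 / 396 = 46.587... → 46.6.

46.6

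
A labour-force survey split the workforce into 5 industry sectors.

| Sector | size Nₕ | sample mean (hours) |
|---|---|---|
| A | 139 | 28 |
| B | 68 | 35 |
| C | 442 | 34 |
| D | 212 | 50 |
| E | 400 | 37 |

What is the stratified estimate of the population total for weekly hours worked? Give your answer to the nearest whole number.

A: 139·28 = 3892
B: 68·35 = 2380
C: 442·34 = 15028
D: 212·50 = 10600
E: 400·37 = 14800
τ̂ = Σ Nₕx̄ₕ = 46700.

46700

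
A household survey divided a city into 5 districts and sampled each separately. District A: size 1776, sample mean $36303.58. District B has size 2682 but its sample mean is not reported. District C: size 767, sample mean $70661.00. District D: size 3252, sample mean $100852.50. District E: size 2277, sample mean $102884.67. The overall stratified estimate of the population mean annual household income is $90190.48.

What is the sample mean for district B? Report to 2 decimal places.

107753.75

N = 1776 + 2682 + 767 + 3252 + 2277 = 10754.
Overall total = μ·N = 90190.48·10754 = 969908421.92.
Subtract the known strata: 1776·36303.58 + 767·70661.00 + 3252·100852.50 + 2277·102884.67 = 680912868.67.
Remaining total for district B: 969908421.92 − 680912868.67 = 288995553.25.
Divide by its size: 288995553.25 / 2682 = 107753.7484... → 107753.75.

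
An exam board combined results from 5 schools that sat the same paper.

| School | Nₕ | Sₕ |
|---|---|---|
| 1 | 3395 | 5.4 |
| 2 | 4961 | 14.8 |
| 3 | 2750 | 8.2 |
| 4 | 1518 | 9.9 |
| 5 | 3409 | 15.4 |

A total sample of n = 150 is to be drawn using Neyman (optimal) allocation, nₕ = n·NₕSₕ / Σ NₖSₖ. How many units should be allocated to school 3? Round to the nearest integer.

1: NₕSₕ = 3395·5.4 = 18333
2: NₕSₕ = 4961·14.8 = 73422.8
3: NₕSₕ = 2750·8.2 = 22550
4: NₕSₕ = 1518·9.9 = 15028.2
5: NₕSₕ = 3409·15.4 = 52498.6
Σ NₕSₕ = 181832.6.
n_3 = 150·22550/181832.6 = 18.602... → 19.

19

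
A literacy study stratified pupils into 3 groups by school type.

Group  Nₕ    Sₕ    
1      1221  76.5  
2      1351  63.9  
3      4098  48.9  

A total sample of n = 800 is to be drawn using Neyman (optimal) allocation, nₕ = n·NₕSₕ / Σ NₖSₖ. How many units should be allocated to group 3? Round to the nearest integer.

1: NₕSₕ = 1221·76.5 = 93406.5
2: NₕSₕ = 1351·63.9 = 86328.9
3: NₕSₕ = 4098·48.9 = 200392.2
Σ NₕSₕ = 380127.6.
n_3 = 800·200392.2/380127.6 = 421.737... → 422.

422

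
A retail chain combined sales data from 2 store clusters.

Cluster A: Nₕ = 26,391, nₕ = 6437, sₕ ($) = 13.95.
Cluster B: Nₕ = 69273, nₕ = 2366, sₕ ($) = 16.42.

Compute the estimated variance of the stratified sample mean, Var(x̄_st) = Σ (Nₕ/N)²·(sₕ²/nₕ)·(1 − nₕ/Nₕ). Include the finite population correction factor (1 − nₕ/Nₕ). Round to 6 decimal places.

0.059452

N = 95664; Wₕ = Nₕ/N.
cluster A: (26391/95664)²·13.95²/6437·(1 − 6437/26391) = 0.001739617
cluster B: (69273/95664)²·16.42²/2366·(1 − 2366/69273) = 0.057712521
Sum = 0.059452138 → 0.059452.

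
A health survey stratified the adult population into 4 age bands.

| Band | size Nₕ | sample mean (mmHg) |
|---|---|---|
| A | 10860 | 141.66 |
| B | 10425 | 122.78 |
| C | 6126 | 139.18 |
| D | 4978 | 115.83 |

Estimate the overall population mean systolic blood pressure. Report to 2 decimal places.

N = 32389; weights Wₕ = Nₕ/N = (0.3353, 0.3219, 0.1891, 0.1537).
x̄_st = Σ Wₕ·x̄ₕ = 0.3353·141.66 + 0.3219·122.78 + 0.1891·139.18 + 0.1537·115.83 ≈ 131.1441...
→ 131.14.

131.14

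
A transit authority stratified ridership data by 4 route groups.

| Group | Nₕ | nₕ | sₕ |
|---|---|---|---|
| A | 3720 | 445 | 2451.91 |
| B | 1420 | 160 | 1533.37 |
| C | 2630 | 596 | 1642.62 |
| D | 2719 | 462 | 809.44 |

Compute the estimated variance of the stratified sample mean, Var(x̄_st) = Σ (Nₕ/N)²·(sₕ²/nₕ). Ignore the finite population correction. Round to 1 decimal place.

N = 10489. Term for each stratum: Wₕ²sₕ²/nₕ.
Var(x̄_st) = 1699.2871 + 269.3286 + 284.6238 + 95.2966 = 2348.5361 → 2348.5.

2348.5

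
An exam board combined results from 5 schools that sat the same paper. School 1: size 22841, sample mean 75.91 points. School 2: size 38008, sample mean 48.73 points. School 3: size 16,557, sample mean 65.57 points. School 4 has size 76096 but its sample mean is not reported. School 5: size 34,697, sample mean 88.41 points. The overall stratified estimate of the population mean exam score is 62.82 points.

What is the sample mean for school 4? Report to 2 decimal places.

53.66

N = 22841 + 38008 + 16557 + 76096 + 34697 = 188199.
Overall total = μ·N = 62.82·188199 = 11822661.18.
Subtract the known strata: 22841·75.91 + 38008·48.73 + 16557·65.57 + 34697·88.41 = 7739194.41.
Remaining total for school 4: 11822661.18 − 7739194.41 = 4083466.77.
Divide by its size: 4083466.77 / 76096 = 53.6620... → 53.66.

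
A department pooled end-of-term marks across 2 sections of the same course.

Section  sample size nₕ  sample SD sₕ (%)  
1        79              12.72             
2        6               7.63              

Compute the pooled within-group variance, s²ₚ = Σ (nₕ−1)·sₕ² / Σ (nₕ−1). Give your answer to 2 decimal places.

155.56

Degrees of freedom: 78 + 5 = 83.
Σ(nₕ−1)sₕ² = 78·161.7984 + 5·58.2169 = 12911.3597.
s²ₚ = 12911.3597 / 83 = 155.5586... → 155.56.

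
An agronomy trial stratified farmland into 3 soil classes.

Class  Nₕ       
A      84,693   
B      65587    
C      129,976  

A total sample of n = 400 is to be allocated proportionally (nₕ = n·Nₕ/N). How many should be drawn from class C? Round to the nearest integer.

Share of class C = 129976/280256 = 0.46378.
Allocate 400 × 0.46378 = 185.510... → 186.

186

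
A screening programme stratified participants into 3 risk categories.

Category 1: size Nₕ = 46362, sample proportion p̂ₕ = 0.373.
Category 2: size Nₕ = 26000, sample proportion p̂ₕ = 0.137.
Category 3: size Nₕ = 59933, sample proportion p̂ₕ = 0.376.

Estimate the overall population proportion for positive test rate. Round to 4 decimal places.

0.3280

N = 46362 + 26000 + 59933 = 132295.
Overall proportion = Σ (Nₕ/N)·p̂ₕ.
Σ Nₕp̂ₕ = 17293.026 + 3562 + 22534.808 = 43389.834.
43389.834 / 132295 = 0.327978... → 0.3280.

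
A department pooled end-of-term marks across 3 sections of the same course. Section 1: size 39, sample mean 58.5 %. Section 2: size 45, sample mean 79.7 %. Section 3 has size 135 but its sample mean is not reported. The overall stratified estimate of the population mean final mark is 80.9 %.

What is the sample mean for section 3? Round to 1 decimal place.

N = 39 + 45 + 135 = 219.
Overall total = μ·N = 80.9·219 = 17717.1.
Subtract the known strata: 39·58.5 + 45·79.7 = 5868.
Remaining total for section 3: 17717.1 − 5868 = 11849.1.
Divide by its size: 11849.1 / 135 = 87.771... → 87.8.

87.8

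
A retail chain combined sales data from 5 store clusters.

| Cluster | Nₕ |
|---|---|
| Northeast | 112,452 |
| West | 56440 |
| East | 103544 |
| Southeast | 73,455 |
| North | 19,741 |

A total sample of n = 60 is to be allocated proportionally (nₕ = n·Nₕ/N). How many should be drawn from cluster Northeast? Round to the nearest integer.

Share of cluster Northeast = 112452/365632 = 0.30756.
Allocate 60 × 0.30756 = 18.453... → 18.

18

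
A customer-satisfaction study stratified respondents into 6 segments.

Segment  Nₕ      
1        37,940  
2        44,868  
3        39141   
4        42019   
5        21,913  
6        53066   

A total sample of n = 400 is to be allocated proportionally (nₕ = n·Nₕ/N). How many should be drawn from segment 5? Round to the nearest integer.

37

N = 37940 + 44868 + 39141 + 42019 + 21913 + 53066 = 238947.
n_5 = 400·21913/238947 = 36.683... → 37.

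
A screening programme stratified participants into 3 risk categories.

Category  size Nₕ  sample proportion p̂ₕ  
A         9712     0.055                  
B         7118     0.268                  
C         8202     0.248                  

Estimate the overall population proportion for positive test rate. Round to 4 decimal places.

N = 9712 + 7118 + 8202 = 25032.
Overall proportion = Σ (Nₕ/N)·p̂ₕ.
Σ Nₕp̂ₕ = 534.16 + 1907.624 + 2034.096 = 4475.88.
4475.88 / 25032 = 0.178806... → 0.1788.

0.1788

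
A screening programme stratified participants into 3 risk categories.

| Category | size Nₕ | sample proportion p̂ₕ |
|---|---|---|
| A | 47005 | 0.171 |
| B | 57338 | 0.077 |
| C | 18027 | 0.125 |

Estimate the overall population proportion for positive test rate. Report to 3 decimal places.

N = 47005 + 57338 + 18027 = 122370.
Overall proportion = Σ (Nₕ/N)·p̂ₕ.
Σ Nₕp̂ₕ = 8037.855 + 4415.026 + 2253.375 = 14706.256.
14706.256 / 122370 = 0.12018... → 0.120.

0.120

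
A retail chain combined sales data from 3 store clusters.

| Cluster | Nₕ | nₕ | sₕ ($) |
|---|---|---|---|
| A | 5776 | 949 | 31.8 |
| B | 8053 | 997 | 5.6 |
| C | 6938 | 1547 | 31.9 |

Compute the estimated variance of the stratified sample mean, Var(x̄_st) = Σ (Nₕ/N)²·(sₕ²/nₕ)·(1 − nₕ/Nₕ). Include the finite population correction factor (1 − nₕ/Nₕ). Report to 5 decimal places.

0.13008

N = 20767. Term for each stratum: Wₕ²sₕ²/nₕ·(1−nₕ/Nₕ).
Var(x̄_st) = 0.06888822 + 0.00414429 + 0.05704888 = 0.13008139 → 0.13008.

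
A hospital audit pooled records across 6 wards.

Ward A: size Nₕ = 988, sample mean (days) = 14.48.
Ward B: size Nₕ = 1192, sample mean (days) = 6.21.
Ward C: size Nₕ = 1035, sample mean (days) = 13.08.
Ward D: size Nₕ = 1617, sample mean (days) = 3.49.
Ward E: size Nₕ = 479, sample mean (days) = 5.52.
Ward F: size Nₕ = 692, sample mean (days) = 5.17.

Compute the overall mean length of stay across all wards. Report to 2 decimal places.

N = 988 + 1192 + 1035 + 1617 + 479 + 692 = 6003.
Weight each subgroup mean by Nₕ/N and sum.
Σ Nₕx̄ₕ = 988·14.48 + 1192·6.21 + 1035·13.08 + 1617·3.49 + 479·5.52 + 692·5.17 = 14306.24 + 7402.32 + 13537.8 + 5643.33 + 2644.08 + 3577.64 = 47111.41.
Divide by N: 47111.41 / 6003 = 7.8480... → 7.85.

7.85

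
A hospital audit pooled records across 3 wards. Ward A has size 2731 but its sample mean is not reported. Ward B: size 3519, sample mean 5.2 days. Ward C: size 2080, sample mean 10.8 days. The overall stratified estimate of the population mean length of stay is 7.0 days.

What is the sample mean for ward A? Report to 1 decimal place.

N = 2731 + 3519 + 2080 = 8330.
Overall total = μ·N = 7.0·8330 = 58310.
Subtract the known strata: 3519·5.2 + 2080·10.8 = 40762.8.
Remaining total for ward A: 58310 − 40762.8 = 17547.2.
Divide by its size: 17547.2 / 2731 = 6.425... → 6.4.

6.4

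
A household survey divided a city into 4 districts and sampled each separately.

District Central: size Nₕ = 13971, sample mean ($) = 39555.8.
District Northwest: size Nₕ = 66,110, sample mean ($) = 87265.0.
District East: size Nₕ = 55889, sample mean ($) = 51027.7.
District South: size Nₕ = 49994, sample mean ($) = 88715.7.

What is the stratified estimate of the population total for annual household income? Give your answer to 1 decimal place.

13608863062.9

Central: 13971·39555.8 = 552634081.8
Northwest: 66110·87265.0 = 5769089150
East: 55889·51027.7 = 2851887125.3
South: 49994·88715.7 = 4435252705.8
τ̂ = Σ Nₕx̄ₕ = 13608863062.9.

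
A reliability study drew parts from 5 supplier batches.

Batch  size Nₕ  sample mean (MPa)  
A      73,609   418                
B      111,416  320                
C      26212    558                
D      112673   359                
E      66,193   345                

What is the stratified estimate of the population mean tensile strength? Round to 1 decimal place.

370.0

N = 390103; weights Wₕ = Nₕ/N = (0.1887, 0.2856, 0.0672, 0.2888, 0.1697).
x̄_st = Σ Wₕ·x̄ₕ = 0.1887·418 + 0.2856·320 + 0.0672·558 + 0.2888·359 + 0.1697·345 ≈ 369.990...
→ 370.0.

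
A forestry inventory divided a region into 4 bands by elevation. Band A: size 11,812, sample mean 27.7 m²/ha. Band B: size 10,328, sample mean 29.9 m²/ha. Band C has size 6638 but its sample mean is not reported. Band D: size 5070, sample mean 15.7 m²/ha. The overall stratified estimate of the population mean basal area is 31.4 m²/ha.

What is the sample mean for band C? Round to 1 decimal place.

52.3

N = 11812 + 10328 + 6638 + 5070 = 33848.
Overall total = μ·N = 31.4·33848 = 1062827.2.
Subtract the known strata: 11812·27.7 + 10328·29.9 + 5070·15.7 = 715598.6.
Remaining total for band C: 1062827.2 − 715598.6 = 347228.6.
Divide by its size: 347228.6 / 6638 = 52.309... → 52.3.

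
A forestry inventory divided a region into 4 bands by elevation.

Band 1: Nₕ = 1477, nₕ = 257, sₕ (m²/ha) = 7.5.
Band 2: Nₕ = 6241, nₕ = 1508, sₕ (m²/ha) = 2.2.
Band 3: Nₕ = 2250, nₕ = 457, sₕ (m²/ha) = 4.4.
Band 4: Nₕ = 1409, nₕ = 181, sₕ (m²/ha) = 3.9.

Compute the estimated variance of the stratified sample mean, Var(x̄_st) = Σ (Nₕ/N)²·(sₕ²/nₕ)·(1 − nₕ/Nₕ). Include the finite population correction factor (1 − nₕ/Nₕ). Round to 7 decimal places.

0.0062232

N = 11377; Wₕ = Nₕ/N.
band 1: (1477/11377)²·7.5²/257·(1 − 257/1477) = 0.0030470123
band 2: (6241/11377)²·2.2²/1508·(1 − 1508/6241) = 0.0007324520
band 3: (2250/11377)²·4.4²/457·(1 − 457/2250) = 0.0013203724
band 4: (1409/11377)²·3.9²/181·(1 − 181/1409) = 0.0011233226
Sum = 0.0062231594 → 0.0062232.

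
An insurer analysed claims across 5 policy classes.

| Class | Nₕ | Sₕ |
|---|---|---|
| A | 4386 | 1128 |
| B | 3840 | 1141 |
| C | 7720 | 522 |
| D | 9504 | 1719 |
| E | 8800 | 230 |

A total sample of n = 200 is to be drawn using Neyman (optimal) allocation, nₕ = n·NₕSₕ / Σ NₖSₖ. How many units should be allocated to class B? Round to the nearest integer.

A: NₕSₕ = 4386·1128 = 4947408
B: NₕSₕ = 3840·1141 = 4381440
C: NₕSₕ = 7720·522 = 4029840
D: NₕSₕ = 9504·1719 = 16337376
E: NₕSₕ = 8800·230 = 2024000
Σ NₕSₕ = 31720064.
n_B = 200·4381440/31720064 = 27.626... → 28.

28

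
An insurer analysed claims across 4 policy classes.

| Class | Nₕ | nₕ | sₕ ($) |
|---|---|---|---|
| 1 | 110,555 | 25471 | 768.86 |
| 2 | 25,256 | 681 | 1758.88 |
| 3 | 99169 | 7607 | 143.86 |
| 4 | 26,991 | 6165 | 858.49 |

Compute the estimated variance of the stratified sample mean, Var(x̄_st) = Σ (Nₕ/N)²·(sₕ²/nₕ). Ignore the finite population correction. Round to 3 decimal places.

N = 261971. Term for each stratum: Wₕ²sₕ²/nₕ.
Var(x̄_st) = 4.133319 + 42.222895 + 0.389863 + 1.269021 = 48.015098 → 48.015.

48.015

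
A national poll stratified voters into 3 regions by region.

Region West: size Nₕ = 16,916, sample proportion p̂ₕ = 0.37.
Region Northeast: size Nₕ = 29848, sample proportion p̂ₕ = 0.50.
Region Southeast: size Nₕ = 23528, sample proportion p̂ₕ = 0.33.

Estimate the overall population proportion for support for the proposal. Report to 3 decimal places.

0.412

N = 16916 + 29848 + 23528 = 70292.
Overall proportion = Σ (Nₕ/N)·p̂ₕ.
Σ Nₕp̂ₕ = 6258.92 + 14924 + 7764.24 = 28947.16.
28947.16 / 70292 = 0.41181... → 0.412.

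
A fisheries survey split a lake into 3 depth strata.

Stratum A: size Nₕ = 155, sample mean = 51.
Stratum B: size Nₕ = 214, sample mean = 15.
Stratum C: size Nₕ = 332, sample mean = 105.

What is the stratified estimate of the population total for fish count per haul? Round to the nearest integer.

Population total = Σ Nₕ·x̄ₕ (each stratum's size times its mean).
155·51 + 214·15 + 332·105 = 7905 + 3210 + 34860 = 45975.

45975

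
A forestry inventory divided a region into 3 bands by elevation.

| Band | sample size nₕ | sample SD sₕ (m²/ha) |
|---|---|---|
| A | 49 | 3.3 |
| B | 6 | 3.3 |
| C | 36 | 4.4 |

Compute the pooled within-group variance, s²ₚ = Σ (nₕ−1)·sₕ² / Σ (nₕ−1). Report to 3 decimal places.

14.259

A: (49−1)·3.3² = 48·10.89 = 522.72
B: (6−1)·3.3² = 5·10.89 = 54.45
C: (36−1)·4.4² = 35·19.36 = 677.6
Numerator = 1254.77; denominator = Σ(nₕ−1) = 88.
s²ₚ = 1254.77/88 = 14.25875 → 14.259.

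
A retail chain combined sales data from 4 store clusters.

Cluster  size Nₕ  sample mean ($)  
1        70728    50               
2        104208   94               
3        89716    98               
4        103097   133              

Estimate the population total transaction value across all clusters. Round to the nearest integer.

35836021

Population total = Σ Nₕ·x̄ₕ (each stratum's size times its mean).
70728·50 + 104208·94 + 89716·98 + 103097·133 = 3536400 + 9795552 + 8792168 + 13711901 = 35836021.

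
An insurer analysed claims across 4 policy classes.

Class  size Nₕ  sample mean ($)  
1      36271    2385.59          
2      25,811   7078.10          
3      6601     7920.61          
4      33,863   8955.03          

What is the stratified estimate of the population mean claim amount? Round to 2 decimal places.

6092.38

N = 36271 + 25811 + 6601 + 33863 = 102546.
Overall mean = Σ (Nₕ/N)·x̄ₕ — weight by population share, not a simple average.
Σ Nₕx̄ₕ = 36271·2385.59 + 25811·7078.10 + 6601·7920.61 + 33863·8955.03 = 86527734.89 + 182692839.1 + 52283946.61 + 303244180.89 = 624748701.49.
Divide by N: 624748701.49 / 102546 = 6092.3751... → 6092.38.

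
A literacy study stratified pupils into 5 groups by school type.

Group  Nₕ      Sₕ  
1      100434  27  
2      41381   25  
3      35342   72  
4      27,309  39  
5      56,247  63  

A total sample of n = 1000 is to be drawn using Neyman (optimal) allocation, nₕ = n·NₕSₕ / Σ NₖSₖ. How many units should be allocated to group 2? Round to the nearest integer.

95

Σ NₕSₕ = 100434·27 + 41381·25 + 35342·72 + 27309·39 + 56247·63 = 10899479.
Share for 2: 1034525/10899479 = 0.09492.
n_2 = 1000 × 0.09492 = 94.915... → 95.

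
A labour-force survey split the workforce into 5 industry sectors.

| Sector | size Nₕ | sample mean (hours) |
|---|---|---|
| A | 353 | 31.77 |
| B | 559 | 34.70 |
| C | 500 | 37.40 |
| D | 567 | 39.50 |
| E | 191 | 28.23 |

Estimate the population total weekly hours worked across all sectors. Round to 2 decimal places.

77100.54

A: 353·31.77 = 11214.81
B: 559·34.70 = 19397.3
C: 500·37.40 = 18700
D: 567·39.50 = 22396.5
E: 191·28.23 = 5391.93
τ̂ = Σ Nₕx̄ₕ = 77100.54.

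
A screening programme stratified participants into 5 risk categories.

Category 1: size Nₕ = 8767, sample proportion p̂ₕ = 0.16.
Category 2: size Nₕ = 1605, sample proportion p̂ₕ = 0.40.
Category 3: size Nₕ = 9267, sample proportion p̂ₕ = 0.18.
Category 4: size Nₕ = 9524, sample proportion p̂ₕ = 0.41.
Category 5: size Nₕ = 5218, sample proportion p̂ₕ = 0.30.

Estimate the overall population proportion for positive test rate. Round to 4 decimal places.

0.2671

Wₕ = Nₕ/N with N = 34381: 0.2550, 0.0467, 0.2695, 0.2770, 0.1518.
p̂_st = 0.2550·0.16 + 0.0467·0.40 + 0.2695·0.18 + 0.2770·0.41 + 0.1518·0.30 ≈ 0.267096... → 0.2671.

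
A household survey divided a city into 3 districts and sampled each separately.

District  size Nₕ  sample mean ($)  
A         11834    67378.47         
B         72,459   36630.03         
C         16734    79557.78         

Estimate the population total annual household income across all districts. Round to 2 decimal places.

A: 11834·67378.47 = 797356813.98
B: 72459·36630.03 = 2654175343.77
C: 16734·79557.78 = 1331319890.52
τ̂ = Σ Nₕx̄ₕ = 4782852048.27.

4782852048.27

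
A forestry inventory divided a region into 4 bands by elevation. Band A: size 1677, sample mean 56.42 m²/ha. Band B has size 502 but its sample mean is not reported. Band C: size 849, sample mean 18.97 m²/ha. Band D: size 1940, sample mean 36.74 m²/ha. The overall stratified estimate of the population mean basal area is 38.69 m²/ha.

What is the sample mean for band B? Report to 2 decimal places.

N = 1677 + 502 + 849 + 1940 = 4968.
Overall total = μ·N = 38.69·4968 = 192211.92.
Subtract the known strata: 1677·56.42 + 849·18.97 + 1940·36.74 = 181997.47.
Remaining total for band B: 192211.92 − 181997.47 = 10214.45.
Divide by its size: 10214.45 / 502 = 20.3475... → 20.35.

20.35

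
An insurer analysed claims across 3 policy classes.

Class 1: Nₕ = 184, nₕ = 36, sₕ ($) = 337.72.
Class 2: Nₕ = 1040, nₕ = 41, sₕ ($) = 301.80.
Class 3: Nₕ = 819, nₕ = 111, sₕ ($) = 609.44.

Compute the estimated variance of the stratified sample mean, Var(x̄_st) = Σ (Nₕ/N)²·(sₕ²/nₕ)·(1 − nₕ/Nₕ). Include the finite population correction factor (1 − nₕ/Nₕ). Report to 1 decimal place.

N = 2043; Wₕ = Nₕ/N.
class 1: (184/2043)²·337.72²/36·(1 − 36/184) = 20.6706
class 2: (1040/2043)²·301.80²/41·(1 − 41/1040) = 552.9893
class 3: (819/2043)²·609.44²/111·(1 − 111/819) = 464.8570
Sum = 1038.5169 → 1038.5.

1038.5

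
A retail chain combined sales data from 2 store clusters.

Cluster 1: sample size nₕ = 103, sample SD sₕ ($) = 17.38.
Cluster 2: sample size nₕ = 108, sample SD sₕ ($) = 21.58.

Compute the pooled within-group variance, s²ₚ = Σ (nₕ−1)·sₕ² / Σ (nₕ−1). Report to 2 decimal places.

385.84

1: (103−1)·17.38² = 102·302.0644 = 30810.5688
2: (108−1)·21.58² = 107·465.6964 = 49829.5148
Numerator = 80640.0836; denominator = Σ(nₕ−1) = 209.
s²ₚ = 80640.0836/209 = 385.8377... → 385.84.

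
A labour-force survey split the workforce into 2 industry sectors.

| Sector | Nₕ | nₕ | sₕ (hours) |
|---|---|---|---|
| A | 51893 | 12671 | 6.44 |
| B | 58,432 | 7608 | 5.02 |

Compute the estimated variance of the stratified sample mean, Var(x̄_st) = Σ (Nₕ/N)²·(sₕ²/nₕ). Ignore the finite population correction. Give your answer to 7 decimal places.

0.0016533

N = 110325. Term for each stratum: Wₕ²sₕ²/nₕ.
Var(x̄_st) = 0.0007241533 + 0.0009291601 = 0.0016533134 → 0.0016533.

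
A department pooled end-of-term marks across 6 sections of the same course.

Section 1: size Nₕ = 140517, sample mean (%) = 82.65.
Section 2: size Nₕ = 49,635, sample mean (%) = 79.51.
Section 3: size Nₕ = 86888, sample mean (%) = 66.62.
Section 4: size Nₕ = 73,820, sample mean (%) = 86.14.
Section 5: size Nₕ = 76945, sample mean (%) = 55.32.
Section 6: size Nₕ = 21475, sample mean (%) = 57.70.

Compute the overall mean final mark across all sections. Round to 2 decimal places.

N = 140517 + 49635 + 86888 + 73820 + 76945 + 21475 = 449280.
The stratified mean weights each stratum mean by its population share Nₕ/N.
Σ Nₕx̄ₕ = 140517·82.65 + 49635·79.51 + 86888·66.62 + 73820·86.14 + 76945·55.32 + 21475·57.70 = 11613730.05 + 3946478.85 + 5788478.56 + 6358854.8 + 4256597.4 + 1239107.5 = 33203247.16.
Divide by N: 33203247.16 / 449280 = 73.9032... → 73.90.

73.90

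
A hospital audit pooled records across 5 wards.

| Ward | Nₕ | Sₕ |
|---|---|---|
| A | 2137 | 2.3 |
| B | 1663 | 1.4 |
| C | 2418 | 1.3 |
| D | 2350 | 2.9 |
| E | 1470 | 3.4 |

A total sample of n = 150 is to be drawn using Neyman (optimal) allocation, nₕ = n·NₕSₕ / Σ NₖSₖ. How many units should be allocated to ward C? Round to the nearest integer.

21

Σ NₕSₕ = 2137·2.3 + 1663·1.4 + 2418·1.3 + 2350·2.9 + 1470·3.4 = 22199.7.
Share for C: 3143.4/22199.7 = 0.14160.
n_C = 150 × 0.14160 = 21.239... → 21.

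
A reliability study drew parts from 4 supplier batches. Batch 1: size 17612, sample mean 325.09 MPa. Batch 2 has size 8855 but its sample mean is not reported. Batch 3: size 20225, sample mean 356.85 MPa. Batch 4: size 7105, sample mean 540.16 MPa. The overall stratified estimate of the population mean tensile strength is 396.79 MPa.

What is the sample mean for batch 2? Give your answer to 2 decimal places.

N = 17612 + 8855 + 20225 + 7105 = 53797.
Overall total = μ·N = 396.79·53797 = 21346111.63.
Subtract the known strata: 17612·325.09 + 20225·356.85 + 7105·540.16 = 16780613.13.
Remaining total for batch 2: 21346111.63 − 16780613.13 = 4565498.5.
Divide by its size: 4565498.5 / 8855 = 515.5842... → 515.58.

515.58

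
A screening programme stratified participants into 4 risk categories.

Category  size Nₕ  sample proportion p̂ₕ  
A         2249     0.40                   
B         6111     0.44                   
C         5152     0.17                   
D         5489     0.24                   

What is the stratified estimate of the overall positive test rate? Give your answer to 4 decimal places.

N = 2249 + 6111 + 5152 + 5489 = 19001.
Overall proportion = Σ (Nₕ/N)·p̂ₕ.
Σ Nₕp̂ₕ = 899.6 + 2688.84 + 875.84 + 1317.36 = 5781.64.
5781.64 / 19001 = 0.304281... → 0.3043.

0.3043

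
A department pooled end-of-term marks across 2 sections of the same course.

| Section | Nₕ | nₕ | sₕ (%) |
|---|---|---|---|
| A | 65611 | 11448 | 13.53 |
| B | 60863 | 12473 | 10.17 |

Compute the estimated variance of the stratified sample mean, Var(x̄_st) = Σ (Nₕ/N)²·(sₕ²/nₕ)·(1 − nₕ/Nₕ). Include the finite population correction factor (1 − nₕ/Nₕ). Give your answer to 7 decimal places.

0.0050794

N = 126474; Wₕ = Nₕ/N.
section A: (65611/126474)²·13.53²/11448·(1 − 11448/65611) = 0.0035525715
section B: (60863/126474)²·10.17²/12473·(1 − 12473/60863) = 0.0015267835
Sum = 0.0050793550 → 0.0050794.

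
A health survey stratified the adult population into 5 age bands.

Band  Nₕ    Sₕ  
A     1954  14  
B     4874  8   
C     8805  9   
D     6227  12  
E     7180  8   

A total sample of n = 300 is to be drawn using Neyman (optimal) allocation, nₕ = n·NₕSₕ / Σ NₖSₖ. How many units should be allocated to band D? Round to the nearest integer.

A: NₕSₕ = 1954·14 = 27356
B: NₕSₕ = 4874·8 = 38992
C: NₕSₕ = 8805·9 = 79245
D: NₕSₕ = 6227·12 = 74724
E: NₕSₕ = 7180·8 = 57440
Σ NₕSₕ = 277757.
n_D = 300·74724/277757 = 80.708... → 81.

81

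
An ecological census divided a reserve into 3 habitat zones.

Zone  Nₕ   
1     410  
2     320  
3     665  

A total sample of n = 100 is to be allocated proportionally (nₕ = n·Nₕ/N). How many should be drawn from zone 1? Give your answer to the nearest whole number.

N = 410 + 320 + 665 = 1395.
n_1 = 100·410/1395 = 29.391... → 29.

29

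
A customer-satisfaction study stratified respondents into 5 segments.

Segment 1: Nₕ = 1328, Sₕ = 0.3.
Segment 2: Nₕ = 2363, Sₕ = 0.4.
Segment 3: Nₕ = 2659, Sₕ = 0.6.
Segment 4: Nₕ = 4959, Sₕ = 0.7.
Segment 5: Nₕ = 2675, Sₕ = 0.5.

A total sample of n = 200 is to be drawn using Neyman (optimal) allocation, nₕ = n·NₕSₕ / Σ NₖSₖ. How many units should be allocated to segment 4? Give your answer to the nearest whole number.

Σ NₕSₕ = 1328·0.3 + 2363·0.4 + 2659·0.6 + 4959·0.7 + 2675·0.5 = 7747.8.
Share for 4: 3471.3/7747.8 = 0.44804.
n_4 = 200 × 0.44804 = 89.607... → 90.

90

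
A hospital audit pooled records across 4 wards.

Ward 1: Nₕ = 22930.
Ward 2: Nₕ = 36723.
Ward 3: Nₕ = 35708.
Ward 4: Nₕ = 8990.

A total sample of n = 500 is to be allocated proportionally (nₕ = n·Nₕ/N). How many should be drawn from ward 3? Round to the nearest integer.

171

Share of ward 3 = 35708/104351 = 0.34219.
Allocate 500 × 0.34219 = 171.096... → 171.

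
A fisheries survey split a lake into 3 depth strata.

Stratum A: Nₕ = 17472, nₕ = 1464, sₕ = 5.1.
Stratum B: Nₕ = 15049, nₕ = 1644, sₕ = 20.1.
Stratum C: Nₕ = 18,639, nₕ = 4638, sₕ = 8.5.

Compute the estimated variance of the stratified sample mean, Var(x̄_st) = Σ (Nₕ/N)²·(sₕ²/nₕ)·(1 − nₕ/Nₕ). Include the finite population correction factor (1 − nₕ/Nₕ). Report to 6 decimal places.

N = 51160; Wₕ = Nₕ/N.
stratum A: (17472/51160)²·5.1²/1464·(1 − 1464/17472) = 0.001898532
stratum B: (15049/51160)²·20.1²/1644·(1 − 1644/15049) = 0.018941034
stratum C: (18639/51160)²·8.5²/4638·(1 − 4638/18639) = 0.001553201
Sum = 0.022392767 → 0.022393.

0.022393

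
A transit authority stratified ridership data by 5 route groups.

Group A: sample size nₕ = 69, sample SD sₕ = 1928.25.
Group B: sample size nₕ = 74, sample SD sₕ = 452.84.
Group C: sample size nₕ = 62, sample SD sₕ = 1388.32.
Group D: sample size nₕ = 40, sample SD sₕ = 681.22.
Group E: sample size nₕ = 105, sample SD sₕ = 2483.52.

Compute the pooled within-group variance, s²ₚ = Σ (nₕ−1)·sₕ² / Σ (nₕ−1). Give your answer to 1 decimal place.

A: (69−1)·1928.25² = 68·3718148.0625 = 252834068.25
B: (74−1)·452.84² = 73·205064.0656 = 14969676.7888
C: (62−1)·1388.32² = 61·1927432.4224 = 117573377.7664
D: (40−1)·681.22² = 39·464060.6884 = 18098366.8476
E: (105−1)·2483.52² = 104·6167871.5904 = 641458645.4016
Numerator = 1044934135.0544; denominator = Σ(nₕ−1) = 345.
s²ₚ = 1044934135.0544/345 = 3028794.594... → 3028794.6.

3028794.6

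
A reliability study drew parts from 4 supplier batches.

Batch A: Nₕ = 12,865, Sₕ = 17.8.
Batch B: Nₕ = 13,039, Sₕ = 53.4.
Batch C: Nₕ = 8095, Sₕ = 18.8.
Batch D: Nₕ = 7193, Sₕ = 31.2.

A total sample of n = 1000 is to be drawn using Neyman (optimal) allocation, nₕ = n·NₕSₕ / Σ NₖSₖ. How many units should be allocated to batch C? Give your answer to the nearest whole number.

117

Σ NₕSₕ = 12865·17.8 + 13039·53.4 + 8095·18.8 + 7193·31.2 = 1301887.2.
Share for C: 152186/1301887.2 = 0.11690.
n_C = 1000 × 0.11690 = 116.896... → 117.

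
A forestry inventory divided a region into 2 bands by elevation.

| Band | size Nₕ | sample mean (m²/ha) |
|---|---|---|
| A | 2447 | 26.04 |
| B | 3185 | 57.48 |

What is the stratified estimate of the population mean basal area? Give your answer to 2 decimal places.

43.82

N = 2447 + 3185 = 5632.
The stratified mean weights each stratum mean by its population share Nₕ/N.
Σ Nₕx̄ₕ = 2447·26.04 + 3185·57.48 = 63719.88 + 183073.8 = 246793.68.
Divide by N: 246793.68 / 5632 = 43.8199... → 43.82.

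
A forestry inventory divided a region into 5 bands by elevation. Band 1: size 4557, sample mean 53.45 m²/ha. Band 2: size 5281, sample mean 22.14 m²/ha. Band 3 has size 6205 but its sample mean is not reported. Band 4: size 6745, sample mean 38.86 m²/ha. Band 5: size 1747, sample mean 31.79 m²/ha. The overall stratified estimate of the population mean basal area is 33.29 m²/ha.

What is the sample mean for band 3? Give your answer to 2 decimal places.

22.34

N = 4557 + 5281 + 6205 + 6745 + 1747 = 24535.
Overall total = μ·N = 33.29·24535 = 816770.15.
Subtract the known strata: 4557·53.45 + 5281·22.14 + 6745·38.86 + 1747·31.79 = 678140.82.
Remaining total for band 3: 816770.15 − 678140.82 = 138629.33.
Divide by its size: 138629.33 / 6205 = 22.3416... → 22.34.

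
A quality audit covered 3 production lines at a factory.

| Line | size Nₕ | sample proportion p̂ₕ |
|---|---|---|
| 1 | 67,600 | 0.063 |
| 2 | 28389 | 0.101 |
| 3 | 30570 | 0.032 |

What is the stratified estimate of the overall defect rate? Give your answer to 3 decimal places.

0.064

N = 67600 + 28389 + 30570 = 126559.
Overall proportion = Σ (Nₕ/N)·p̂ₕ.
Σ Nₕp̂ₕ = 4258.8 + 2867.289 + 978.24 = 8104.329.
8104.329 / 126559 = 0.06404... → 0.064.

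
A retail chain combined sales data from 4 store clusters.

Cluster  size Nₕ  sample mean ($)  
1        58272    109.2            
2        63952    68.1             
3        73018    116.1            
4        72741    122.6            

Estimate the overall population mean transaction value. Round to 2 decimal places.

N = 58272 + 63952 + 73018 + 72741 = 267983.
The stratified mean weights each stratum mean by its population share Nₕ/N.
Σ Nₕx̄ₕ = 58272·109.2 + 63952·68.1 + 73018·116.1 + 72741·122.6 = 6363302.4 + 4355131.2 + 8477389.8 + 8918046.6 = 28113870.
Divide by N: 28113870 / 267983 = 104.9092... → 104.91.

104.91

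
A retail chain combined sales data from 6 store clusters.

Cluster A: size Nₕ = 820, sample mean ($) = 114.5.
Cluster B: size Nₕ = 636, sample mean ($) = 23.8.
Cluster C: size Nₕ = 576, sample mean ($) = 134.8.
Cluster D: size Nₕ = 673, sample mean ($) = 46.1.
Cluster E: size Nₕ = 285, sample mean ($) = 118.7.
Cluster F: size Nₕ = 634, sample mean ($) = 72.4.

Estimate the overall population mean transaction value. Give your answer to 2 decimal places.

82.07

N = 3624; weights Wₕ = Nₕ/N = (0.2263, 0.1755, 0.1589, 0.1857, 0.0786, 0.1749).
x̄_st = Σ Wₕ·x̄ₕ = 0.2263·114.5 + 0.1755·23.8 + 0.1589·134.8 + 0.1857·46.1 + 0.0786·118.7 + 0.1749·72.4 ≈ 82.0717...
→ 82.07.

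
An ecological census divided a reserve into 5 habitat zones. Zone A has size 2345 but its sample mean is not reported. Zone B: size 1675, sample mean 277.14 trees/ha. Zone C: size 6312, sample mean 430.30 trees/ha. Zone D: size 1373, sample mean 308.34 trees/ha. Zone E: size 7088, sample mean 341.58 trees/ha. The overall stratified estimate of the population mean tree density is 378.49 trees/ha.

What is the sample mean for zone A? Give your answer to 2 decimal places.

Σ Nₕx̄ₕ = N·μ, so 2345·x̄_A = 18793·378.49 − (1675·277.14 + 6312·430.30 + 1373·308.34 + 7088·341.58).
= 7112962.57 − 6024732.96 = 1088229.61.
x̄_A = 1088229.61 / 2345 = 464.0638... → 464.06.

464.06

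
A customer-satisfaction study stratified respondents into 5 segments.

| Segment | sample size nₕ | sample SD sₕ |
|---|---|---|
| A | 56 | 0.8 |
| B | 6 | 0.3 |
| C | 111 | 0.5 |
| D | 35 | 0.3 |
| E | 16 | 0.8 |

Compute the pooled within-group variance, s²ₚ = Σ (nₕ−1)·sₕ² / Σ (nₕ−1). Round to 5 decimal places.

0.34616

A: (56−1)·0.8² = 55·0.64 = 35.2
B: (6−1)·0.3² = 5·0.09 = 0.45
C: (111−1)·0.5² = 110·0.25 = 27.5
D: (35−1)·0.3² = 34·0.09 = 3.06
E: (16−1)·0.8² = 15·0.64 = 9.6
Numerator = 75.81; denominator = Σ(nₕ−1) = 219.
s²ₚ = 75.81/219 = 0.3461644... → 0.34616.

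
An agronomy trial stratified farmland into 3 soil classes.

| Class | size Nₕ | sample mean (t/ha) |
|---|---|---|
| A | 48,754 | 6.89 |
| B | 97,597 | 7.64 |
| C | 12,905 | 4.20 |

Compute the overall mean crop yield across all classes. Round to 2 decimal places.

N = 159256; weights Wₕ = Nₕ/N = (0.3061, 0.6128, 0.0810).
x̄_st = Σ Wₕ·x̄ₕ = 0.3061·6.89 + 0.6128·7.64 + 0.0810·4.20 ≈ 7.1316...
→ 7.13.

7.13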